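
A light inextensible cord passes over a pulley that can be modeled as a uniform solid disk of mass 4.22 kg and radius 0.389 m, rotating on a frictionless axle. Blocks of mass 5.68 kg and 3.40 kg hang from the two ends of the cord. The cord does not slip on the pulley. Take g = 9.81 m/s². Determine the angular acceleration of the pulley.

I = ½MR² = (1/2)(4.22)(0.389)² = 0.3193 kg·m².
Heavier block: m₁g − T₁ = m₁a. Lighter block: T₂ − m₂g = m₂a.
Pulley: (T₁ − T₂)R = Iα = I(a/R), so T₁ − T₂ = (I/R²)a = (1/2)M_p a = 2.110·a.
Adding the three: (m₁ − m₂)g = (m₁ + m₂ + 2.110)a, so a = (5.68 − 3.40)(9.81)/(5.68 + 3.40 + 2.110) = 1.999 m/s².
α = a/R = 1.999/0.389 = 5.138 rad/s².

α ≈ 5.14 rad/s²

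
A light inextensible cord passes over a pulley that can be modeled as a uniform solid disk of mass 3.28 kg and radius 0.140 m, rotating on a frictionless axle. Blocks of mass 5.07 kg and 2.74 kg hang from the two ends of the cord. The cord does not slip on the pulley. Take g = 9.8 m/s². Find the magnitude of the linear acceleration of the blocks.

a ≈ 2.42 m/s²

I = ½MR² = (1/2)(3.28)(0.140)² = 0.03214 kg·m².
Heavier block: m₁g − T₁ = m₁a. Lighter block: T₂ − m₂g = m₂a.
Pulley: (T₁ − T₂)R = Iα = I(a/R), so T₁ − T₂ = (I/R²)a = (1/2)M_p a = 1.640·a.
Adding the three: (m₁ − m₂)g = (m₁ + m₂ + 1.640)a, so a = (5.07 − 2.74)(9.8)/(5.07 + 2.74 + 1.640) = 2.416 m/s².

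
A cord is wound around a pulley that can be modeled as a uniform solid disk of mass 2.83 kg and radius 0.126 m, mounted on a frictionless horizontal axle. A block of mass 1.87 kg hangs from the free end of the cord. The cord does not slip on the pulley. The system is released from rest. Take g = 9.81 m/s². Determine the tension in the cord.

T ≈ 7.90 N

I = ½MR² = (1/2)(2.83)(0.126)² = 0.02246 kg·m².
Block: mg − T = ma. Pulley: TR = Iα. No-slip: a = αR, so T = (I/R²)a = 1.415·a.
Then mg = (m + 1.415)a, so a = (1.87)(9.81)/(1.87 + 1.415) = 5.584 m/s².
T = 1.415·a = 7.902 N.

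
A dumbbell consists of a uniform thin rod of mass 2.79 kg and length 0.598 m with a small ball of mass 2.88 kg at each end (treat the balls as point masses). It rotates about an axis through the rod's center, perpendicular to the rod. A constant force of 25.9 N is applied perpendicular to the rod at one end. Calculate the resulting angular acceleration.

α ≈ 12.9 rad/s²

I_rod = (1/12)ML² = (1/12)(2.79)(0.598)² = 0.08314 kg·m².
I_balls = 2·m·(L/2)² = 2(2.88)(0.2990)² = 0.5149 kg·m².
Total I = 0.5981 kg·m².
τ = F·(L/2) = (25.9)(0.299) = 7.744 N·m.
α = τ/I = 7.744/0.5981 = 12.95 rad/s².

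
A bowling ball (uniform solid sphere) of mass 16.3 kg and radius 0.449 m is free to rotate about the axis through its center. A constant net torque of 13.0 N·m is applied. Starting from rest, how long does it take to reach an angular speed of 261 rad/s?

I = (2/5)MR² = (2/5)(16.3)(0.449)² = 1.314 kg·m².
α = τ/I = 13.0/1.314 = 9.890 rad/s².
ω = αt ⇒ t = ω/α = 261/9.890 = 26.39 s.

t ≈ 26.4 s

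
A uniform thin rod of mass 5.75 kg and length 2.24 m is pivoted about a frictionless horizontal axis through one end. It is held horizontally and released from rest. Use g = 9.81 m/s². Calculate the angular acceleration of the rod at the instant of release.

α ≈ 6.57 rad/s²

About the pivot, I = (1/3)ML² = (1/3)(5.75)(2.24)² = 9.617 kg·m².
The weight acts at the center, a distance L/2 = 1.120 m from the pivot; τ = Mg(L/2) = 63.18 N·m.
α = τ/I = 63.18/9.617 = 6.569 rad/s².
(Equivalently α = (3g/(2L)) = 6.569 rad/s².)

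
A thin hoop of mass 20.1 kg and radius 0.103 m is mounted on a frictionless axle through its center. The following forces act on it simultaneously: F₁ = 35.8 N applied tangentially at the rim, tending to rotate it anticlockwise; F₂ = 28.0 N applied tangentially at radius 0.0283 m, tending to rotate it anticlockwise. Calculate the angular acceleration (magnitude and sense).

α ≈ 21.0 rad/s², anticlockwise

I = MR² = (20.1)(0.103)² = 0.2132 kg·m².
Taking anticlockwise as positive: τ₁ = +(35.8)(0.103) = +3.687 N·m; τ₂ = +(28.0)(0.0283) = +0.7924 N·m.
Net torque τ = 4.480 N·m.
α = τ/I = 4.480/0.2132 = 21.01 rad/s².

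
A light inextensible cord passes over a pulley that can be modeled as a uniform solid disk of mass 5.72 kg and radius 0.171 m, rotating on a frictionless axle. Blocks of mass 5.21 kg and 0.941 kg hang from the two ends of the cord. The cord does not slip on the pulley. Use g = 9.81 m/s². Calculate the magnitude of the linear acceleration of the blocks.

a ≈ 4.65 m/s²

I = ½MR² = (1/2)(5.72)(0.171)² = 0.08363 kg·m².
Heavier block: m₁g − T₁ = m₁a. Lighter block: T₂ − m₂g = m₂a.
Pulley: (T₁ − T₂)R = Iα = I(a/R), so T₁ − T₂ = (I/R²)a = (1/2)M_p a = 2.860·a.
Adding the three: (m₁ − m₂)g = (m₁ + m₂ + 2.860)a, so a = (5.21 − 0.941)(9.81)/(5.21 + 0.941 + 2.860) = 4.648 m/s².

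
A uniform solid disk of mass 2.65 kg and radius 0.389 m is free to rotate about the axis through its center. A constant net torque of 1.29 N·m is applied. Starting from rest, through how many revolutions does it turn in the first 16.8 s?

I = ½MR² = (1/2)(2.65)(0.389)² = 0.2005 kg·m².
α = τ/I = 1.29/0.2005 = 6.434 rad/s².
θ = ½αt² = ½(6.434)(16.8)² = 908.0 rad.
Revolutions = θ/(2π) = 144.5.

≈ 145 revolutions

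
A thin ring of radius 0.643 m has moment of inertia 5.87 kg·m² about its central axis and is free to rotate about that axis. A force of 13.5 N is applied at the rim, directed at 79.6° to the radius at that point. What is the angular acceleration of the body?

α ≈ 1.45 rad/s²

Only the tangential component produces torque: τ = F R sinθ = (13.5)(0.643) sin 79.6° = 8.538 N·m.
Newton's second law for rotation, τ = Iα, gives α = τ/I = 8.538/5.870 = 1.454 rad/s².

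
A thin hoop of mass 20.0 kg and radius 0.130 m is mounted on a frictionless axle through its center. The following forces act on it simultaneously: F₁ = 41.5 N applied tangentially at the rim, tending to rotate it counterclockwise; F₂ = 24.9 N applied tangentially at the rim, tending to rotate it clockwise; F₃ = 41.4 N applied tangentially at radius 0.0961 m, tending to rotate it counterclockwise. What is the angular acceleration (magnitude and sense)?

I = MR² = (20.0)(0.130)² = 0.3380 kg·m².
Taking counterclockwise as positive: τ₁ = +(41.5)(0.130) = +5.395 N·m; τ₂ = −(24.9)(0.130) = −3.237 N·m; τ₃ = +(41.4)(0.0961) = +3.979 N·m.
Net torque τ = 6.137 N·m.
α = τ/I = 6.137/0.3380 = 18.16 rad/s².

α ≈ 18.2 rad/s², counterclockwise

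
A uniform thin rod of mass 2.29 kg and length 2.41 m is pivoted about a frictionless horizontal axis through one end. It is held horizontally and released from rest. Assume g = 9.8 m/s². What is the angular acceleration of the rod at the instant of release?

α ≈ 6.10 rad/s²

About the pivot, I = (1/3)ML² = (1/3)(2.29)(2.41)² = 4.434 kg·m².
The weight acts at the center, a distance L/2 = 1.205 m from the pivot; τ = Mg(L/2) = 27.04 N·m.
α = τ/I = 27.04/4.434 = 6.100 rad/s².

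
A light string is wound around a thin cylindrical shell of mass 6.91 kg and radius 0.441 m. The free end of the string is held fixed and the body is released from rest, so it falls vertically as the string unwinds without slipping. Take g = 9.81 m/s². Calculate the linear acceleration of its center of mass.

Translation: Mg − T = Ma. Rotation about the center: TR = Iα with I = MR².
With a = αR: T = (I/R²)a = M a, so Mg = (1 + 1.000)Ma.
a = g/(1 + 1.000) = 9.81/2.000 = 4.905 m/s².

a ≈ 4.91 m/s²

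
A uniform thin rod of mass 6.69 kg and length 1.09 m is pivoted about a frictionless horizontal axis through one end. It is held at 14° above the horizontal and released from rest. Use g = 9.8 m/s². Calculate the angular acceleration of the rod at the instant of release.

About the pivot, I = (1/3)ML² = (1/3)(6.69)(1.09)² = 2.649 kg·m².
The weight acts at the center, a distance L/2 = 0.5450 m from the pivot; τ = Mg(L/2) cos 14° = 34.67 N·m.
α = τ/I = 34.67/2.649 = 13.09 rad/s².
(Equivalently α = (3g/(2L)) cos 14° = 13.09 rad/s².)

α ≈ 13.1 rad/s²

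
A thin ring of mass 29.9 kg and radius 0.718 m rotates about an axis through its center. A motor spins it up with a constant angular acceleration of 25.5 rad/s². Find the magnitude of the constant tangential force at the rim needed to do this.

F ≈ 547 N

I = MR² = (29.9)(0.718)² = 15.41 kg·m².
The required torque is τ = Iα = (15.41)(25.50) = 393.1 N·m.
A tangential force at the rim gives τ = FR, so F = τ/R = 393.1/0.718 = 547.4 N.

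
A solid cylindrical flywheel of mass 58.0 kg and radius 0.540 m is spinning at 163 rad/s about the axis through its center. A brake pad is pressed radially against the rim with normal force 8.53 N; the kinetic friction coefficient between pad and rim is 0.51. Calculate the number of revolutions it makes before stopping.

I = ½MR² = (1/2)(58.0)(0.540)² = 8.456 kg·m².
Friction force f = μN = (0.51)(8.53) = 4.350 N at the rim; torque magnitude τ = fR = 2.349 N·m, opposing ω.
|α| = τ/I = 2.349/8.456 = 0.2778 rad/s² (deceleration).
ω² = ω₀² − 2|α|θ with ω = 0 ⇒ θ = ω₀²/(2|α|) = 47820 rad = 7611 rev.

≈ 7610 revolutions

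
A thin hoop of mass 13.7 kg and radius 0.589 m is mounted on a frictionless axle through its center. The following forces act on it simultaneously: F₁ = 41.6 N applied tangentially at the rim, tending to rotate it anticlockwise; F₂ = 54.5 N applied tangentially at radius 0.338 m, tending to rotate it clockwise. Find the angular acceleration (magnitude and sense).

I = MR² = (13.7)(0.589)² = 4.753 kg·m².
Taking anticlockwise as positive: τ₁ = +(41.6)(0.589) = +24.50 N·m; τ₂ = −(54.5)(0.338) = −18.42 N·m.
Net torque τ = 6.081 N·m.
α = τ/I = 6.081/4.753 = 1.280 rad/s².

α ≈ 1.28 rad/s², anticlockwise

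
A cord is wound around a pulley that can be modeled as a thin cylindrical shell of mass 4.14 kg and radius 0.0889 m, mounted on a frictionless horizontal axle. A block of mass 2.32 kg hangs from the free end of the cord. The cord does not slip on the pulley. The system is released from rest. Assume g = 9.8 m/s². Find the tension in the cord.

I = MR² = (4.14)(0.0889)² = 0.03272 kg·m².
Block: mg − T = ma. Pulley: TR = Iα. No-slip: a = αR, so T = (I/R²)a = 4.140·a.
Then mg = (m + 4.140)a, so a = (2.32)(9.8)/(2.32 + 4.140) = 3.520 m/s².
T = 4.140·a = 14.57 N.

T ≈ 14.6 N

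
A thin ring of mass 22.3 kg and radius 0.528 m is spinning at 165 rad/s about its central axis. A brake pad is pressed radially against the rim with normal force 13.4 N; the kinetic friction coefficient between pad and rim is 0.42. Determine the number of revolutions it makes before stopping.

I = MR² = (22.3)(0.528)² = 6.217 kg·m².
Friction force f = μN = (0.42)(13.4) = 5.628 N at the rim; torque magnitude τ = fR = 2.972 N·m, opposing ω.
|α| = τ/I = 2.972/6.217 = 0.4780 rad/s² (deceleration).
ω² = ω₀² − 2|α|θ with ω = 0 ⇒ θ = ω₀²/(2|α|) = 28480 rad = 4533 rev.

≈ 4530 revolutions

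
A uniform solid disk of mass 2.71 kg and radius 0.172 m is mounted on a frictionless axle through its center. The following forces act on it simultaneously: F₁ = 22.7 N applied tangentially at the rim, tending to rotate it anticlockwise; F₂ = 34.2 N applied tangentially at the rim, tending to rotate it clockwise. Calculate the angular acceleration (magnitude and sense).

I = ½MR² = (1/2)(2.71)(0.172)² = 0.04009 kg·m².
Taking anticlockwise as positive: τ₁ = +(22.7)(0.172) = +3.904 N·m; τ₂ = −(34.2)(0.172) = −5.882 N·m.
Net torque τ = -1.978 N·m.
α = τ/I = -1.978/0.04009 = -49.34 rad/s².

α ≈ 49.3 rad/s², clockwise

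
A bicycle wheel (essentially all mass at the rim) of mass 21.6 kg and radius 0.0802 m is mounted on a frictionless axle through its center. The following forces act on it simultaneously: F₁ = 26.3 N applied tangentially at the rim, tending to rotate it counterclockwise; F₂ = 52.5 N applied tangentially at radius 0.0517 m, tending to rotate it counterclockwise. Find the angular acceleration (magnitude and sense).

α ≈ 34.7 rad/s², counterclockwise

I = MR² = (21.6)(0.0802)² = 0.1389 kg·m².
Taking counterclockwise as positive: τ₁ = +(26.3)(0.0802) = +2.109 N·m; τ₂ = +(52.5)(0.0517) = +2.714 N·m.
Net torque τ = 4.824 N·m.
α = τ/I = 4.824/0.1389 = 34.72 rad/s².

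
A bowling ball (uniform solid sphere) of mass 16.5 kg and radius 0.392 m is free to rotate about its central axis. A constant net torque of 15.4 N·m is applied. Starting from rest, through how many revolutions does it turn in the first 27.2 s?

≈ 894 revolutions

I = (2/5)MR² = (2/5)(16.5)(0.392)² = 1.014 kg·m².
α = τ/I = 15.4/1.014 = 15.18 rad/s².
θ = ½αt² = ½(15.18)(27.2)² = 5617 rad.
Revolutions = θ/(2π) = 894.0.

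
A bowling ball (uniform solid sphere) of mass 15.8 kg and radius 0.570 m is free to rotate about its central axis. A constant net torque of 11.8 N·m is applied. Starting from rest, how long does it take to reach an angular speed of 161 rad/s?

I = (2/5)MR² = (2/5)(15.8)(0.570)² = 2.053 kg·m².
α = τ/I = 11.8/2.053 = 5.747 rad/s².
ω = αt ⇒ t = ω/α = 161/5.747 = 28.02 s.

t ≈ 28.0 s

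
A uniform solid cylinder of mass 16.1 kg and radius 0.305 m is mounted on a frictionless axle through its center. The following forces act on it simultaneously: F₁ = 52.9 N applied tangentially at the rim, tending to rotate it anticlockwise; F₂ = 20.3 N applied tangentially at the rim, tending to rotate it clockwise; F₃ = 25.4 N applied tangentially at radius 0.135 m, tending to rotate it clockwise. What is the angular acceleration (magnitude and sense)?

α ≈ 8.70 rad/s², anticlockwise

I = ½MR² = (1/2)(16.1)(0.305)² = 0.7489 kg·m².
Taking anticlockwise as positive: τ₁ = +(52.9)(0.305) = +16.13 N·m; τ₂ = −(20.3)(0.305) = −6.192 N·m; τ₃ = −(25.4)(0.135) = −3.429 N·m.
Net torque τ = 6.514 N·m.
α = τ/I = 6.514/0.7489 = 8.699 rad/s².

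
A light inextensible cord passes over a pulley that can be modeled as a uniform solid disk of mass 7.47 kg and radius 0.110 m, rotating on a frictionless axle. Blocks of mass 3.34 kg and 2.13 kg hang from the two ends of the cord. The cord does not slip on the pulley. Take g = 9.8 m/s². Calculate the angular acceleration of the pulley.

α ≈ 11.7 rad/s²

I = ½MR² = (1/2)(7.47)(0.110)² = 0.04519 kg·m².
Heavier block: m₁g − T₁ = m₁a. Lighter block: T₂ − m₂g = m₂a.
Pulley: (T₁ − T₂)R = Iα = I(a/R), so T₁ − T₂ = (I/R²)a = (1/2)M_p a = 3.735·a.
Adding the three: (m₁ − m₂)g = (m₁ + m₂ + 3.735)a, so a = (3.34 − 2.13)(9.8)/(3.34 + 2.13 + 3.735) = 1.288 m/s².
α = a/R = 1.288/0.110 = 11.71 rad/s².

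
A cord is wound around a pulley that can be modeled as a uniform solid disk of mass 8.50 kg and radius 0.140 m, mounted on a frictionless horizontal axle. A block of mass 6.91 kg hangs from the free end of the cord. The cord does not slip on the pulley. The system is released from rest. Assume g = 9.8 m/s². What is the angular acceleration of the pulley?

α ≈ 43.3 rad/s²

I = ½MR² = (1/2)(8.50)(0.140)² = 0.08330 kg·m².
Block: mg − T = ma. Pulley: TR = Iα. No-slip: a = αR, so T = (I/R²)a = 4.250·a.
Then mg = (m + 4.250)a, so a = (6.91)(9.8)/(6.91 + 4.250) = 6.068 m/s².
α = a/R = 6.068/0.140 = 43.34 rad/s².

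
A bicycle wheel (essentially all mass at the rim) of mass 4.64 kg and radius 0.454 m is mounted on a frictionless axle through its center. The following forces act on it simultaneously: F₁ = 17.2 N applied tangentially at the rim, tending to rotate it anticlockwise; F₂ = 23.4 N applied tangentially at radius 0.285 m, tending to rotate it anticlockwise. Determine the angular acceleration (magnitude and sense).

I = MR² = (4.64)(0.454)² = 0.9564 kg·m².
Taking anticlockwise as positive: τ₁ = +(17.2)(0.454) = +7.809 N·m; τ₂ = +(23.4)(0.285) = +6.669 N·m.
Net torque τ = 14.48 N·m.
α = τ/I = 14.48/0.9564 = 15.14 rad/s².

α ≈ 15.1 rad/s², anticlockwise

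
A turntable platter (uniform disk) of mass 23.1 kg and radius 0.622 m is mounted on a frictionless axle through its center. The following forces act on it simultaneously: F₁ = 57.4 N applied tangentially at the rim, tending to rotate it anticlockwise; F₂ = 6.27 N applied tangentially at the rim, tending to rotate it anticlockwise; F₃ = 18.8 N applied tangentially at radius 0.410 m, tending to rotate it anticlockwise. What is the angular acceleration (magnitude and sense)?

α ≈ 10.6 rad/s², anticlockwise

I = ½MR² = (1/2)(23.1)(0.622)² = 4.469 kg·m².
Taking anticlockwise as positive: τ₁ = +(57.4)(0.622) = +35.70 N·m; τ₂ = +(6.27)(0.622) = +3.900 N·m; τ₃ = +(18.8)(0.410) = +7.708 N·m.
Net torque τ = 47.31 N·m.
α = τ/I = 47.31/4.469 = 10.59 rad/s².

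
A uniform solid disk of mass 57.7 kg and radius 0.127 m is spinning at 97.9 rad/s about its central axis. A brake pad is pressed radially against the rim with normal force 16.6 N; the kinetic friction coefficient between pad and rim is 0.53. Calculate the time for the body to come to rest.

I = ½MR² = (1/2)(57.7)(0.127)² = 0.4653 kg·m².
Friction force f = μN = (0.53)(16.6) = 8.798 N at the rim; torque magnitude τ = fR = 1.117 N·m, opposing ω.
|α| = τ/I = 1.117/0.4653 = 2.401 rad/s² (deceleration).
0 = ω₀ − |α|t ⇒ t = ω₀/|α| = 97.9/2.401 = 40.77 s.

t ≈ 40.8 s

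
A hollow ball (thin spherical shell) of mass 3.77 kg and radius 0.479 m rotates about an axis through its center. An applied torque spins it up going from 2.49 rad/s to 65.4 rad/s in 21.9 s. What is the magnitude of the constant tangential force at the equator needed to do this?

I = (2/3)MR² = (2/3)(3.77)(0.479)² = 0.5767 kg·m².
α = Δω/Δt = (65.4 − 2.49)/21.9 = 2.873 rad/s².
The required torque is τ = Iα = (0.5767)(2.873) = 1.657 N·m.
A tangential force at the equator gives τ = FR, so F = τ/R = 1.657/0.479 = 3.458 N.

F ≈ 3.46 N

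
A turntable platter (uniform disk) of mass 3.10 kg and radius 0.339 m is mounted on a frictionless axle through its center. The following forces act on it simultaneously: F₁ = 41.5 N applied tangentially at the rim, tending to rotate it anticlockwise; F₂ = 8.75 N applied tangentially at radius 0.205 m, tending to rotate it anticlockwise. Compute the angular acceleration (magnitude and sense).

α ≈ 89.0 rad/s², anticlockwise

I = ½MR² = (1/2)(3.10)(0.339)² = 0.1781 kg·m².
Taking anticlockwise as positive: τ₁ = +(41.5)(0.339) = +14.07 N·m; τ₂ = +(8.75)(0.205) = +1.794 N·m.
Net torque τ = 15.86 N·m.
α = τ/I = 15.86/0.1781 = 89.05 rad/s².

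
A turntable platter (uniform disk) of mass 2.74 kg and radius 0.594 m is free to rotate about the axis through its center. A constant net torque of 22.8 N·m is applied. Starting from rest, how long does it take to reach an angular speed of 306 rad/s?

I = ½MR² = (1/2)(2.74)(0.594)² = 0.4834 kg·m².
α = τ/I = 22.8/0.4834 = 47.17 rad/s².
ω = αt ⇒ t = ω/α = 306/47.17 = 6.488 s.

t ≈ 6.49 s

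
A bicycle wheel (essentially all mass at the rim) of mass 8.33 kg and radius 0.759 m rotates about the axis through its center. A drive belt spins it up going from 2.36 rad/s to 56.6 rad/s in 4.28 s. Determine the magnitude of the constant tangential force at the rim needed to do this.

I = MR² = (8.33)(0.759)² = 4.799 kg·m².
α = Δω/Δt = (56.6 − 2.36)/4.28 = 12.67 rad/s².
The required torque is τ = Iα = (4.799)(12.67) = 60.81 N·m.
A tangential force at the rim gives τ = FR, so F = τ/R = 60.81/0.759 = 80.12 N.

F ≈ 80.1 N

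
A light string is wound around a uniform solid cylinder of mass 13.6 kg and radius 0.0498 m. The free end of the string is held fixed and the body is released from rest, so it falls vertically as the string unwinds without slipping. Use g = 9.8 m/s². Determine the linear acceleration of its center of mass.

Translation: Mg − T = Ma. Rotation about the center: TR = Iα with I = ½MR².
With a = αR: T = (I/R²)a = (1/2)M a, so Mg = (1 + 0.5000)Ma.
a = g/(1 + 0.5000) = 9.8/1.500 = 6.533 m/s².

a ≈ 6.53 m/s²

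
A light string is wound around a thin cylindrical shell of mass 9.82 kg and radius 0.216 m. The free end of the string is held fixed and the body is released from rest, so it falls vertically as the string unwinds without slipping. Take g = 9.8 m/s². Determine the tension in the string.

T ≈ 48.1 N

Translation: Mg − T = Ma. Rotation about the center: TR = Iα with I = MR².
With a = αR: T = (I/R²)a = M a, so Mg = (1 + 1.000)Ma.
a = g/(1 + 1.000) = 9.8/2.000 = 4.900 m/s².
T = 1.000·M·a = (1.000)(9.82)(4.900) = 48.12 N.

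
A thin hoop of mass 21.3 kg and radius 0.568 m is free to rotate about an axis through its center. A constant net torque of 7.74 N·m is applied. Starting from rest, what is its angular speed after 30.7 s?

ω ≈ 34.6 rad/s

I = MR² = (21.3)(0.568)² = 6.872 kg·m².
α = τ/I = 7.74/6.872 = 1.126 rad/s².
ω = ω₀ + αt = 0 + (1.126)(30.7) = 34.58 rad/s.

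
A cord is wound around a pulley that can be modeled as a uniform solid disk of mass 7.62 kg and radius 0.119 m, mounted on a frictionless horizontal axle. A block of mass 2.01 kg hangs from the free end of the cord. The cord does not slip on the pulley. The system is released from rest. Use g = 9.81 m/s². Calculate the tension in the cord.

I = ½MR² = (1/2)(7.62)(0.119)² = 0.05395 kg·m².
Block: mg − T = ma. Pulley: TR = Iα. No-slip: a = αR, so T = (I/R²)a = 3.810·a.
Then mg = (m + 3.810)a, so a = (2.01)(9.81)/(2.01 + 3.810) = 3.388 m/s².
T = 3.810·a = 12.91 N.

T ≈ 12.9 N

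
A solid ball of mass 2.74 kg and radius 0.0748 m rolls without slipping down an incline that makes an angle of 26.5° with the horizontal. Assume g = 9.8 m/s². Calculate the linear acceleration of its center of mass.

a ≈ 3.12 m/s²

Translation along the incline: Mg sinθ − f = Ma.
Rotation about the center: fR = Iα with I = (2/5)MR². No-slip gives a = αR, so f = (I/R²)a = (2/5)M a.
Substituting: Mg sinθ = (1 + 0.4000)Ma, so a = g sinθ/(1 + 0.4000) = (9.8) sin 26.5° / 1.400 = 3.123 m/s².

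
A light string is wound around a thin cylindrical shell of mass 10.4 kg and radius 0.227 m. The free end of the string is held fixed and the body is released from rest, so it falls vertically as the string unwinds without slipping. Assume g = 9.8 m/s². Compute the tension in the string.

Translation: Mg − T = Ma. Rotation about the center: TR = Iα with I = MR².
With a = αR: T = (I/R²)a = M a, so Mg = (1 + 1.000)Ma.
a = g/(1 + 1.000) = 9.8/2.000 = 4.900 m/s².
T = 1.000·M·a = (1.000)(10.4)(4.900) = 50.96 N.

T ≈ 51.0 N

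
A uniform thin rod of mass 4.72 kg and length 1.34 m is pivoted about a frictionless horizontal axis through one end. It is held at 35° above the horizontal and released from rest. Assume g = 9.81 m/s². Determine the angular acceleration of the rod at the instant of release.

α ≈ 9.00 rad/s²

About the pivot, I = (1/3)ML² = (1/3)(4.72)(1.34)² = 2.825 kg·m².
The weight acts at the center, a distance L/2 = 0.6700 m from the pivot; τ = Mg(L/2) cos 35° = 25.41 N·m.
α = τ/I = 25.41/2.825 = 8.995 rad/s².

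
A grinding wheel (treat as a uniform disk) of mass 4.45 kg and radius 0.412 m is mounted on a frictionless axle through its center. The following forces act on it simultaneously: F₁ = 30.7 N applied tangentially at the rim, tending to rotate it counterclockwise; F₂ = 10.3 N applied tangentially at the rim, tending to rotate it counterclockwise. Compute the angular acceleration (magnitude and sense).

α ≈ 44.7 rad/s², counterclockwise

I = ½MR² = (1/2)(4.45)(0.412)² = 0.3777 kg·m².
Taking counterclockwise as positive: τ₁ = +(30.7)(0.412) = +12.65 N·m; τ₂ = +(10.3)(0.412) = +4.244 N·m.
Net torque τ = 16.89 N·m.
α = τ/I = 16.89/0.3777 = 44.73 rad/s².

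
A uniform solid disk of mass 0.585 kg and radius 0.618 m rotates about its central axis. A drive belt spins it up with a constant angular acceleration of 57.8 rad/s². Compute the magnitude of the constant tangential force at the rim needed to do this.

F ≈ 10.4 N

I = ½MR² = (1/2)(0.585)(0.618)² = 0.1117 kg·m².
The required torque is τ = Iα = (0.1117)(57.80) = 6.457 N·m.
A tangential force at the rim gives τ = FR, so F = τ/R = 6.457/0.618 = 10.45 N.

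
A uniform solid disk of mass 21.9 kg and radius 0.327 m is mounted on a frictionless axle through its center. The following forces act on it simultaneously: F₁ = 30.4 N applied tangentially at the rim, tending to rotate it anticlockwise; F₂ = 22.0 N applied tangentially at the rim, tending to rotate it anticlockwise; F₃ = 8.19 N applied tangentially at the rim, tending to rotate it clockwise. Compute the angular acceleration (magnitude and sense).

I = ½MR² = (1/2)(21.9)(0.327)² = 1.171 kg·m².
Taking anticlockwise as positive: τ₁ = +(30.4)(0.327) = +9.941 N·m; τ₂ = +(22.0)(0.327) = +7.194 N·m; τ₃ = −(8.19)(0.327) = −2.678 N·m.
Net torque τ = 14.46 N·m.
α = τ/I = 14.46/1.171 = 12.35 rad/s².

α ≈ 12.3 rad/s², anticlockwise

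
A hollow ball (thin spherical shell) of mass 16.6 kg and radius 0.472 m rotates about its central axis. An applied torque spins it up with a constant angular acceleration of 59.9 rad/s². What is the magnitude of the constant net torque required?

τ ≈ 148 N·m

I = (2/3)MR² = (2/3)(16.6)(0.472)² = 2.465 kg·m².
τ = Iα = (2.465)(59.90) = 147.7 N·m.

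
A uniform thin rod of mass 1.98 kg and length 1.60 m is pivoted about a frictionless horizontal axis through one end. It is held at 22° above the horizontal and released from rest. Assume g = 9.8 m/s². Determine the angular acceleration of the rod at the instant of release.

About the pivot, I = (1/3)ML² = (1/3)(1.98)(1.60)² = 1.690 kg·m².
The weight acts at the center, a distance L/2 = 0.8000 m from the pivot; τ = Mg(L/2) cos 22° = 14.39 N·m.
α = τ/I = 14.39/1.690 = 8.519 rad/s².

α ≈ 8.52 rad/s²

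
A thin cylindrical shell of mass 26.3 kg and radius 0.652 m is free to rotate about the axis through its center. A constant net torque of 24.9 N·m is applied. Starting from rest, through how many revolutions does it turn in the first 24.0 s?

≈ 102 revolutions

I = MR² = (26.3)(0.652)² = 11.18 kg·m².
α = τ/I = 24.9/11.18 = 2.227 rad/s².
θ = ½αt² = ½(2.227)(24.0)² = 641.4 rad.
Revolutions = θ/(2π) = 102.1.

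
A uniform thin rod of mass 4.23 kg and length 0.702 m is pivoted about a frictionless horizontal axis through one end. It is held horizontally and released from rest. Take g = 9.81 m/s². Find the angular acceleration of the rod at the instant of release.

About the pivot, I = (1/3)ML² = (1/3)(4.23)(0.702)² = 0.6949 kg·m².
The weight acts at the center, a distance L/2 = 0.3510 m from the pivot; τ = Mg(L/2) = 14.57 N·m.
α = τ/I = 14.57/0.6949 = 20.96 rad/s².

α ≈ 21.0 rad/s²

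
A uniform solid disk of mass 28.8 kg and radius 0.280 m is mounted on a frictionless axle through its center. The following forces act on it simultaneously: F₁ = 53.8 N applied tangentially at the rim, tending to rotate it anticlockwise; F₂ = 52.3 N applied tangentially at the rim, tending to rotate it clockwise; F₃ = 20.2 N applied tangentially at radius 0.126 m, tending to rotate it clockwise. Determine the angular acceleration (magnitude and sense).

α ≈ 1.88 rad/s², clockwise

I = ½MR² = (1/2)(28.8)(0.280)² = 1.129 kg·m².
Taking anticlockwise as positive: τ₁ = +(53.8)(0.280) = +15.06 N·m; τ₂ = −(52.3)(0.280) = −14.64 N·m; τ₃ = −(20.2)(0.126) = −2.545 N·m.
Net torque τ = -2.125 N·m.
α = τ/I = -2.125/1.129 = -1.882 rad/s².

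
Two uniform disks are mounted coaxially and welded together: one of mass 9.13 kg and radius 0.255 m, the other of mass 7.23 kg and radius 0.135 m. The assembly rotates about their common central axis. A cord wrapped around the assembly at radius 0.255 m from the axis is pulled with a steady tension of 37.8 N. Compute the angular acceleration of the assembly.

I = ½M₁R₁² + ½M₂R₂² = ½(9.13)(0.255)² + ½(7.23)(0.135)² = 0.3627 kg·m².
τ = F r = (37.8)(0.255) = 9.639 N·m.
α = τ/I = 9.639/0.3627 = 26.57 rad/s².

α ≈ 26.6 rad/s²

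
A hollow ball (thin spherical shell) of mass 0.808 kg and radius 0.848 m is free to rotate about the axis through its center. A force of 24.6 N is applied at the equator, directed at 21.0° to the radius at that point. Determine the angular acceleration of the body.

α ≈ 19.3 rad/s²

I = (2/3)MR² = (2/3)(0.808)(0.848)² = 0.3874 kg·m².
Only the tangential component produces torque: τ = F R sinθ = (24.6)(0.848) sin 21.0° = 7.476 N·m.
Newton's second law for rotation, τ = Iα, gives α = τ/I = 7.476/0.3874 = 19.30 rad/s².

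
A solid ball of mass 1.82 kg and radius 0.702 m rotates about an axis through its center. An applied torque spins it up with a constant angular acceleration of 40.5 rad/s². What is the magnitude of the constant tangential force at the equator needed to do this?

F ≈ 20.7 N

I = (2/5)MR² = (2/5)(1.82)(0.702)² = 0.3588 kg·m².
The required torque is τ = Iα = (0.3588)(40.50) = 14.53 N·m.
A tangential force at the equator gives τ = FR, so F = τ/R = 14.53/0.702 = 20.70 N.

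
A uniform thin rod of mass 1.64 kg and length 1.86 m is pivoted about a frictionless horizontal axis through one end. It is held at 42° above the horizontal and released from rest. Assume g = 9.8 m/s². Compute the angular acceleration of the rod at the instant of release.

α ≈ 5.87 rad/s²

About the pivot, I = (1/3)ML² = (1/3)(1.64)(1.86)² = 1.891 kg·m².
The weight acts at the center, a distance L/2 = 0.9300 m from the pivot; τ = Mg(L/2) cos 42° = 11.11 N·m.
α = τ/I = 11.11/1.891 = 5.873 rad/s².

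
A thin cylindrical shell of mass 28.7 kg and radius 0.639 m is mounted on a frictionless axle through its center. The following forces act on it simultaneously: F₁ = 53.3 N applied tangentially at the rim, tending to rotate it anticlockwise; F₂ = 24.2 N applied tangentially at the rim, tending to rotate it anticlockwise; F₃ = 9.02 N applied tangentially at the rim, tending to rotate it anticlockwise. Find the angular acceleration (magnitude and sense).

I = MR² = (28.7)(0.639)² = 11.72 kg·m².
Taking anticlockwise as positive: τ₁ = +(53.3)(0.639) = +34.06 N·m; τ₂ = +(24.2)(0.639) = +15.46 N·m; τ₃ = +(9.02)(0.639) = +5.764 N·m.
Net torque τ = 55.29 N·m.
α = τ/I = 55.29/11.72 = 4.718 rad/s².

α ≈ 4.72 rad/s², anticlockwise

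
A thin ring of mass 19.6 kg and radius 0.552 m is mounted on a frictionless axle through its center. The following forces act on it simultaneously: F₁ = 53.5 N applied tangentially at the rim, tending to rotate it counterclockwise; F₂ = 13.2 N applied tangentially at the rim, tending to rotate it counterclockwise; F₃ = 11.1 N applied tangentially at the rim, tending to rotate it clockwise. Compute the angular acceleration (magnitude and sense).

α ≈ 5.14 rad/s², counterclockwise

I = MR² = (19.6)(0.552)² = 5.972 kg·m².
Taking counterclockwise as positive: τ₁ = +(53.5)(0.552) = +29.53 N·m; τ₂ = +(13.2)(0.552) = +7.286 N·m; τ₃ = −(11.1)(0.552) = −6.127 N·m.
Net torque τ = 30.69 N·m.
α = τ/I = 30.69/5.972 = 5.139 rad/s².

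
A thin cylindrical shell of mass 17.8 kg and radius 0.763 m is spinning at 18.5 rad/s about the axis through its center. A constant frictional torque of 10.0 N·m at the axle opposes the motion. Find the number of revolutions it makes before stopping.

I = MR² = (17.8)(0.763)² = 10.36 kg·m².
The net torque has magnitude 10.0 N·m, opposing ω.
|α| = τ/I = 10.00/10.36 = 0.9650 rad/s² (deceleration).
ω² = ω₀² − 2|α|θ with ω = 0 ⇒ θ = ω₀²/(2|α|) = 177.3 rad = 28.22 rev.

≈ 28.2 revolutions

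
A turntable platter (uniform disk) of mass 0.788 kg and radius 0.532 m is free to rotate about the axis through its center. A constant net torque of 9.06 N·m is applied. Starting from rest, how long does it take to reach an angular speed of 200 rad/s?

t ≈ 2.46 s

I = ½MR² = (1/2)(0.788)(0.532)² = 0.1115 kg·m².
α = τ/I = 9.06/0.1115 = 81.25 rad/s².
ω = αt ⇒ t = ω/α = 200/81.25 = 2.462 s.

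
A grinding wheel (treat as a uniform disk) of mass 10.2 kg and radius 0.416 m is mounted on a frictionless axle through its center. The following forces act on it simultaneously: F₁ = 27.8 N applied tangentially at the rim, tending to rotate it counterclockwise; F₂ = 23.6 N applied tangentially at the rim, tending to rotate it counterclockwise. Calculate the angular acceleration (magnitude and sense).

α ≈ 24.2 rad/s², counterclockwise

I = ½MR² = (1/2)(10.2)(0.416)² = 0.8826 kg·m².
Taking counterclockwise as positive: τ₁ = +(27.8)(0.416) = +11.56 N·m; τ₂ = +(23.6)(0.416) = +9.818 N·m.
Net torque τ = 21.38 N·m.
α = τ/I = 21.38/0.8826 = 24.23 rad/s².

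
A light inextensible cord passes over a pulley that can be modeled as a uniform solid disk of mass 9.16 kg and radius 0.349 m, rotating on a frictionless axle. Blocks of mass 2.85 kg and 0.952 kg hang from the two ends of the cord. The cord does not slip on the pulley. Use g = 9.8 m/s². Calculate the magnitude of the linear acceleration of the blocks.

a ≈ 2.22 m/s²

I = ½MR² = (1/2)(9.16)(0.349)² = 0.5578 kg·m².
Heavier block: m₁g − T₁ = m₁a. Lighter block: T₂ − m₂g = m₂a.
Pulley: (T₁ − T₂)R = Iα = I(a/R), so T₁ − T₂ = (I/R²)a = (1/2)M_p a = 4.580·a.
Adding the three: (m₁ − m₂)g = (m₁ + m₂ + 4.580)a, so a = (2.85 − 0.952)(9.8)/(2.85 + 0.952 + 4.580) = 2.219 m/s².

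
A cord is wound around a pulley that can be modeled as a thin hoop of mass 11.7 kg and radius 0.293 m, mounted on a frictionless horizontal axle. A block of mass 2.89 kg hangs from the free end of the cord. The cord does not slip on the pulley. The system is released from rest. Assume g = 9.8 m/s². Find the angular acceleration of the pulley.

I = MR² = (11.7)(0.293)² = 1.004 kg·m².
Block: mg − T = ma. Pulley: TR = Iα. No-slip: a = αR, so T = (I/R²)a = 11.70·a.
Then mg = (m + 11.70)a, so a = (2.89)(9.8)/(2.89 + 11.70) = 1.941 m/s².
α = a/R = 1.941/0.293 = 6.625 rad/s².

α ≈ 6.63 rad/s²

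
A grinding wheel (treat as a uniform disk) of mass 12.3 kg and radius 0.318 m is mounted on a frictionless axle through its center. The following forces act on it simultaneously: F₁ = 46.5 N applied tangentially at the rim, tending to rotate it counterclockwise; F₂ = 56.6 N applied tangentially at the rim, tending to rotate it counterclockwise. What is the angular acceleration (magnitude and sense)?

α ≈ 52.7 rad/s², counterclockwise

I = ½MR² = (1/2)(12.3)(0.318)² = 0.6219 kg·m².
Taking counterclockwise as positive: τ₁ = +(46.5)(0.318) = +14.79 N·m; τ₂ = +(56.6)(0.318) = +18.00 N·m.
Net torque τ = 32.79 N·m.
α = τ/I = 32.79/0.6219 = 52.72 rad/s².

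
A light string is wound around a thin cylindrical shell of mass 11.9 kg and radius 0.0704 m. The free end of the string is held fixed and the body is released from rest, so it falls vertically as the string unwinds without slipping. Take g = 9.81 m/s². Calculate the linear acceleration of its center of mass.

Translation: Mg − T = Ma. Rotation about the center: TR = Iα with I = MR².
With a = αR: T = (I/R²)a = M a, so Mg = (1 + 1.000)Ma.
a = g/(1 + 1.000) = 9.81/2.000 = 4.905 m/s².

a ≈ 4.91 m/s²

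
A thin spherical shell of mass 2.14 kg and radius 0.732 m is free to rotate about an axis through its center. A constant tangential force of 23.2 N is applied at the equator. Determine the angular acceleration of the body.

α ≈ 22.2 rad/s²

I = (2/3)MR² = (2/3)(2.14)(0.732)² = 0.7644 kg·m².
τ = F R = (23.2)(0.732) = 16.98 N·m.
From τ = Iα: α = 16.98/0.7644 = 22.22 rad/s².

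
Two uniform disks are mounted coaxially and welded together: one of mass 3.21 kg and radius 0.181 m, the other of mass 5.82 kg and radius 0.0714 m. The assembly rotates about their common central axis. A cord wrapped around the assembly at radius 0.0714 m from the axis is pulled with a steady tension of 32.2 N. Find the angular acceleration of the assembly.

α ≈ 34.1 rad/s²

I = ½M₁R₁² + ½M₂R₂² = ½(3.21)(0.181)² + ½(5.82)(0.0714)² = 0.06742 kg·m².
τ = F r = (32.2)(0.0714) = 2.299 N·m.
α = τ/I = 2.299/0.06742 = 34.10 rad/s².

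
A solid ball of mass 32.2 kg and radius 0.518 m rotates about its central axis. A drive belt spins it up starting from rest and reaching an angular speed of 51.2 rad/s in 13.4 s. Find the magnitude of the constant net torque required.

τ ≈ 13.2 N·m

I = (2/5)MR² = (2/5)(32.2)(0.518)² = 3.456 kg·m².
α = Δω/Δt = (51.2 − 0)/13.4 = 3.821 rad/s².
τ = Iα = (3.456)(3.821) = 13.21 N·m.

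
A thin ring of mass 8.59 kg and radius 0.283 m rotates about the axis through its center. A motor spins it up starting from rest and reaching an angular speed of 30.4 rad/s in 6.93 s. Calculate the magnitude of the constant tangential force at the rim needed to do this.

I = MR² = (8.59)(0.283)² = 0.6880 kg·m².
α = Δω/Δt = (30.4 − 0)/6.93 = 4.387 rad/s².
The required torque is τ = Iα = (0.6880)(4.387) = 3.018 N·m.
A tangential force at the rim gives τ = FR, so F = τ/R = 3.018/0.283 = 10.66 N.

F ≈ 10.7 N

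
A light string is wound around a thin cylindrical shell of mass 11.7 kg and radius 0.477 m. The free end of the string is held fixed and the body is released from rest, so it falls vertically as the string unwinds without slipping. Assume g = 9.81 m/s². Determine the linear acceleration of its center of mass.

Translation: Mg − T = Ma. Rotation about the center: TR = Iα with I = MR².
With a = αR: T = (I/R²)a = M a, so Mg = (1 + 1.000)Ma.
a = g/(1 + 1.000) = 9.81/2.000 = 4.905 m/s².

a ≈ 4.91 m/s²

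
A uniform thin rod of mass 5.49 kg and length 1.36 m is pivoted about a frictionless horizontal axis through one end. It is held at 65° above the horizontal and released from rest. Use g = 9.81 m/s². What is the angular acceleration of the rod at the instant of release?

About the pivot, I = (1/3)ML² = (1/3)(5.49)(1.36)² = 3.385 kg·m².
The weight acts at the center, a distance L/2 = 0.6800 m from the pivot; τ = Mg(L/2) cos 65° = 15.48 N·m.
α = τ/I = 15.48/3.385 = 4.573 rad/s².

α ≈ 4.57 rad/s²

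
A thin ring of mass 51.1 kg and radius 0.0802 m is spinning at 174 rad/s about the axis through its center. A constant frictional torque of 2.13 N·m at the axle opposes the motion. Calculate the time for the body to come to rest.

t ≈ 26.8 s

I = MR² = (51.1)(0.0802)² = 0.3287 kg·m².
The net torque has magnitude 2.13 N·m, opposing ω.
|α| = τ/I = 2.130/0.3287 = 6.481 rad/s² (deceleration).
0 = ω₀ − |α|t ⇒ t = ω₀/|α| = 174/6.481 = 26.85 s.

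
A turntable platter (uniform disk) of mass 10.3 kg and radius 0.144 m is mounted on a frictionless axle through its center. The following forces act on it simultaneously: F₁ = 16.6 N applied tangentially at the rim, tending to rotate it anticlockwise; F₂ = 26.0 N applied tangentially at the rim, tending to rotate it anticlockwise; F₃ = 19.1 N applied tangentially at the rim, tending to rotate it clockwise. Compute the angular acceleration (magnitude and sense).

α ≈ 31.7 rad/s², anticlockwise

I = ½MR² = (1/2)(10.3)(0.144)² = 0.1068 kg·m².
Taking anticlockwise as positive: τ₁ = +(16.6)(0.144) = +2.390 N·m; τ₂ = +(26.0)(0.144) = +3.744 N·m; τ₃ = −(19.1)(0.144) = −2.750 N·m.
Net torque τ = 3.384 N·m.
α = τ/I = 3.384/0.1068 = 31.69 rad/s².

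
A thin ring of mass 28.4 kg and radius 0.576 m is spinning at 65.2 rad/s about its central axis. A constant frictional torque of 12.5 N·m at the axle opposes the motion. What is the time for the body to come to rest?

I = MR² = (28.4)(0.576)² = 9.422 kg·m².
The net torque has magnitude 12.5 N·m, opposing ω.
|α| = τ/I = 12.50/9.422 = 1.327 rad/s² (deceleration).
0 = ω₀ − |α|t ⇒ t = ω₀/|α| = 65.2/1.327 = 49.15 s.

t ≈ 49.1 s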